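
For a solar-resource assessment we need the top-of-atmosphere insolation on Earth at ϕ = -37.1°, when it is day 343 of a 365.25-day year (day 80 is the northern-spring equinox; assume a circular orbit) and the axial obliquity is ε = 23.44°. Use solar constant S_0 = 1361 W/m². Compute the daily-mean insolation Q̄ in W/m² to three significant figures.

Solar longitude: L_s = 360° × (343 − 80)/365.25 = 259.220°.
sin δ = sin 23.44° × sin 259.220° = -0.39077, so δ = -23.002°.
cos h₀ = −tan(-37.1°) tan(-23.002°) = -0.3211, h₀ = 1.8976 rad.
Bracket: h₀ sin ϕ sin δ + cos ϕ cos δ sin h₀ = 1.8976×-0.60321×-0.39077 + 0.79758×0.92049×0.94706 = 0.447295 + 0.695298 = 1.142593.
Q̄ = (S_0/π) × [bracket] = (1361/π) × 1.142593 = 495.0 W/m².

Q̄ ≈ 495 W/m²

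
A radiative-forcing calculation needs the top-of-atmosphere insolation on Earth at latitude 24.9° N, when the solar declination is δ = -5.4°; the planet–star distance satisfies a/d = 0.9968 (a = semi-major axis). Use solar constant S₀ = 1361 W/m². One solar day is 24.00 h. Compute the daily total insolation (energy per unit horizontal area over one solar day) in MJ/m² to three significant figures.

31.3 MJ/m²

cos H₀ = −tan(+24.9°) tan(-5.400°) = 0.0439, H₀ = 1.5269 rad.
Bracket: H₀ sin φ sin δ + cos φ cos δ sin H₀ = 1.5269×0.42104×-0.09411 + 0.90704×0.99556×0.99904 = -0.060502 + 0.902146 = 0.841644.
Inverse-square distance factor (a/d)² = 0.9968² = 0.993610.
Q̄ = (S₀/π) × 0.993610 × [bracket] = (1361/π) × 0.993610 × 0.841644 = 362.29 W/m².
Daily total = Q̄ × 24.00 h × 3600 s/h = 362.29 × 24.00 × 3600 / 10⁶ = 31.30 MJ/m².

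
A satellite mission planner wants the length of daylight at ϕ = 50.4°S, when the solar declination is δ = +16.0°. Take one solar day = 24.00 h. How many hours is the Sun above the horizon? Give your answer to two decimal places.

cos h₀ = −tan ϕ · tan δ = −tan(-50.4°) × tan(+16.000°) = 0.3466, so h₀ = 1.2168 rad = 69.72°.
Daylight = 2h₀/(2π) × 24.00 h = (1.2168/π) × 24.00 = 9.30 h.

9.30 h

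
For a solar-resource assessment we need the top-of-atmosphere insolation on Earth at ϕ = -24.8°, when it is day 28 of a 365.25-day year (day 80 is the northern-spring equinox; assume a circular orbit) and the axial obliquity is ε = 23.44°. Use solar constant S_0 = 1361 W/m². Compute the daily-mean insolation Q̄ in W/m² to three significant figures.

Solar longitude: L_s = 360° × (28 − 80)/365.25 = -51.253°, i.e. -51.253° + 360° = 308.747°.
sin δ = sin 23.44° × sin 308.747° = -0.31024, so δ = -18.074°.
cos h₀ = −tan(-24.8°) tan(-18.074°) = -0.1508, h₀ = 1.7222 rad.
Bracket: h₀ sin ϕ sin δ + cos ϕ cos δ sin h₀ = 1.7222×-0.41945×-0.31024 + 0.90778×0.95066×0.98857 = 0.224110 + 0.853126 = 1.077236.
Q̄ = (S_0/π) × [bracket] = (1361/π) × 1.077236 = 466.7 W/m².

Q̄ ≈ 467 W/m²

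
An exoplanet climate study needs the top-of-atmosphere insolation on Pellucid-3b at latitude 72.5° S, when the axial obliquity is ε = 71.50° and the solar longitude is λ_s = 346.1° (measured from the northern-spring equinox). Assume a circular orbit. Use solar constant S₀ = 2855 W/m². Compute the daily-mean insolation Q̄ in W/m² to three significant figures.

Q̄ ≈ 654 W/m²

Solar declination: sin δ = sin ε · sin λ_s = sin 71.50° × sin 346.1° = -0.22781, so δ = -13.168°.
cos H₀ = −tan(-72.5°) tan(-13.168°) = -0.7420, H₀ = 2.4069 rad.
Bracket: H₀ sin φ sin δ + cos φ cos δ sin H₀ = 2.4069×-0.95372×-0.22781 + 0.30071×0.97370×0.67035 = 0.522940 + 0.196279 = 0.719219.
Q̄ = (S₀/π) × [bracket] = (2855/π) × 0.719219 = 653.6 W/m².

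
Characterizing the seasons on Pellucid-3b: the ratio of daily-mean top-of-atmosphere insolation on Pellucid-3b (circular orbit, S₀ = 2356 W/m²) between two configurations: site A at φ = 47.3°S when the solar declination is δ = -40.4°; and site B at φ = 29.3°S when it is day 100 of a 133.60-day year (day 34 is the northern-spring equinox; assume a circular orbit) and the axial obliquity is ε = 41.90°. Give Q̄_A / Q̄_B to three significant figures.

Q̄_A / Q̄_B ≈ 1.77

— Configuration A (φ=-47.3°):
cos H₀ = −tan(-47.3°) tan(-40.400°) = -0.9223, H₀ = 2.7448 rad.
Bracket: H₀ sin φ sin δ + cos φ cos δ sin H₀ = 2.7448×-0.73491×-0.64812 + 0.67816×0.76154×0.38649 = 1.307375 + 0.199601 = 1.506976.
Q̄ = (S₀/π) × [bracket] = (2356/π) × 1.506976 = 1130.1 W/m².
— Configuration B (φ=-29.3°):
Solar longitude: λ_s = 360° × (100 − 34)/133.60 = 177.844°.
sin δ = sin 41.90° × sin 177.844° = 0.02512, so δ = +1.439°.
cos H₀ = −tan(-29.3°) tan(+1.439°) = 0.0141, H₀ = 1.5567 rad.
Bracket: H₀ sin φ sin δ + cos φ cos δ sin H₀ = 1.5567×-0.48938×0.02512 + 0.87207×0.99968×0.99990 = -0.019137 + 0.871704 = 0.852567.
Q̄ = (S₀/π) × [bracket] = (2356/π) × 0.852567 = 639.37 W/m².
Ratio Q̄_A / Q̄_B = 1130.1 / 639.37 = 1.768.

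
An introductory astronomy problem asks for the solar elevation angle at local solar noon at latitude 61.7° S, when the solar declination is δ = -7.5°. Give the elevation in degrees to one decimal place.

35.8°

At local noon the hour angle is zero, so the zenith angle equals |φ − δ| = |-61.7° − (-7.500°)| = 54.200°.
Elevation = 90° − 54.200° = 35.8°.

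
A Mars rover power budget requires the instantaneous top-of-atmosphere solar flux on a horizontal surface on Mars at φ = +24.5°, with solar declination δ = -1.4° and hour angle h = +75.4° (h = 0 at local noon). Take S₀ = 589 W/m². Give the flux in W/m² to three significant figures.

129 W/m²

cos θ_z = sin φ sin δ + cos φ cos δ cos h = -0.010132 + 0.229305 = 0.219173.
Flux = S₀ · cos θ_z = 589 × 0.219173 = 129.1 W/m².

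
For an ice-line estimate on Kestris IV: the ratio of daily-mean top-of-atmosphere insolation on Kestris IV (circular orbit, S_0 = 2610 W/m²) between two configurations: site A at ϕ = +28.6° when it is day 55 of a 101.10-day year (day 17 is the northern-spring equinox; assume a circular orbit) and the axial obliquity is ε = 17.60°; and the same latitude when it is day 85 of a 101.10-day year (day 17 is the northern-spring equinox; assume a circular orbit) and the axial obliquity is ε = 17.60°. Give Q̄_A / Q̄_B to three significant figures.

— Configuration A (ϕ=+28.6°):
Solar longitude: L_s = 360° × (55 − 17)/101.10 = 135.312°.
sin δ = sin 17.60° × sin 135.312° = 0.21264, so δ = +12.277°.
cos h₀ = −tan(+28.6°) tan(+12.277°) = -0.1186, h₀ = 1.6897 rad.
Bracket: h₀ sin ϕ sin δ + cos ϕ cos δ sin h₀ = 1.6897×0.47869×0.21264 + 0.87798×0.97713×0.99294 = 0.171992 + 0.851844 = 1.023836.
Q̄ = (S_0/π) × [bracket] = (2610/π) × 1.023836 = 850.59 W/m².
— Configuration B (ϕ=+28.6°):
Solar longitude: L_s = 360° × (85 − 17)/101.10 = 242.136°.
sin δ = sin 17.60° × sin 242.136° = -0.26731, so δ = -15.505°.
cos h₀ = −tan(+28.6°) tan(-15.505°) = 0.1512, h₀ = 1.4190 rad.
Bracket: h₀ sin ϕ sin δ + cos ϕ cos δ sin h₀ = 1.4190×0.47869×-0.26731 + 0.87798×0.96361×0.98850 = -0.181573 + 0.836301 = 0.654728.
Q̄ = (S_0/π) × [bracket] = (2610/π) × 0.654728 = 543.94 W/m².
Ratio Q̄_A / Q̄_B = 850.59 / 543.94 = 1.564.

Q̄_A / Q̄_B ≈ 1.56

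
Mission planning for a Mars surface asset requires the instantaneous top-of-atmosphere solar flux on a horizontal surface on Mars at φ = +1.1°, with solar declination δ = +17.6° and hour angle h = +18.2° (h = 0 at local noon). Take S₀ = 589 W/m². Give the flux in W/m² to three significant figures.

cos θ_z = sin φ sin δ + cos φ cos δ cos h = 0.005805 + 0.905338 = 0.911143.
Flux = S₀ · cos θ_z = 589 × 0.911143 = 536.7 W/m².

537 W/m²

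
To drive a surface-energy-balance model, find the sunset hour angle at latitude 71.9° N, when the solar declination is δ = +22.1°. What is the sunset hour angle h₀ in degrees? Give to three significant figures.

h₀ = 180°

Sunrise equation: cos h₀ = −tan ϕ · tan δ = -1.2423 ≤ −1, so the Sun never sets (polar day) and h₀ = π.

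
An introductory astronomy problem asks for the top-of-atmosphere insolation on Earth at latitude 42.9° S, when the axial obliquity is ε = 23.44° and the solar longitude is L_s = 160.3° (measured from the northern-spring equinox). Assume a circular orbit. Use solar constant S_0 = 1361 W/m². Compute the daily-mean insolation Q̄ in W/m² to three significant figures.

Q̄ ≈ 255 W/m²

Solar declination: sin δ = sin ε · sin L_s = sin 23.44° × sin 160.3° = 0.13409, so δ = +7.706°.
cos h₀ = −tan(-42.9°) tan(+7.706°) = 0.1257, h₀ = 1.4447 rad.
Bracket: h₀ sin ϕ sin δ + cos ϕ cos δ sin h₀ = 1.4447×-0.68072×0.13409 + 0.73254×0.99097×0.99206 = -0.131869 + 0.720161 = 0.588292.
Q̄ = (S_0/π) × [bracket] = (1361/π) × 0.588292 = 254.9 W/m².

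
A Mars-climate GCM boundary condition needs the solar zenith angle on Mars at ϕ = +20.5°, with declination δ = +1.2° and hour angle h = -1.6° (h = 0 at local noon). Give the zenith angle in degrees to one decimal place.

θ_z = 19.4°

cos θ_z = sin ϕ sin δ + cos ϕ cos δ cos h = 0.007334 + 0.936102 = 0.943436.
θ_z = arccos(0.943436) = 19.4°.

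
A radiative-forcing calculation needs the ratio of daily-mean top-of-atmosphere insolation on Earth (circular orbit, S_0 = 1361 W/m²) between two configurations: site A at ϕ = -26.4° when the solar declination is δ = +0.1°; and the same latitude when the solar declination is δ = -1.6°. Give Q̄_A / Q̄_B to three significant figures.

— Configuration A (ϕ=-26.4°):
cos h₀ = −tan(-26.4°) tan(+0.100°) = 0.0009, h₀ = 1.5699 rad.
Bracket: h₀ sin ϕ sin δ + cos ϕ cos δ sin h₀ = 1.5699×-0.44464×0.00175 + 0.89571×1.00000×1.00000 = -0.001222 + 0.895710 = 0.894488.
Q̄ = (S_0/π) × [bracket] = (1361/π) × 0.894488 = 387.51 W/m².
— Configuration B (ϕ=-26.4°):
cos h₀ = −tan(-26.4°) tan(-1.600°) = -0.0139, h₀ = 1.5847 rad.
Bracket: h₀ sin ϕ sin δ + cos ϕ cos δ sin h₀ = 1.5847×-0.44464×-0.02792 + 0.89571×0.99961×0.99990 = 0.019673 + 0.895271 = 0.914944.
Q̄ = (S_0/π) × [bracket] = (1361/π) × 0.914944 = 396.37 W/m².
Ratio Q̄_A / Q̄_B = 387.51 / 396.37 = 0.9776.

Q̄_A / Q̄_B ≈ 0.978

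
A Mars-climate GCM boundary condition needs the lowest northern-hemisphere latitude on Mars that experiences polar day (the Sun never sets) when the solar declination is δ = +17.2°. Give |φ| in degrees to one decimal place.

|φ| = 72.8°

Polar day requires cos H₀ = −tan φ tan δ ≤ −1, i.e. tan φ tan δ ≥ 1.
The boundary is |tan φ| · |tan δ| = 1, so |φ| = 90° − |δ| = 90° − 17.2° = 72.8° in the northern hemisphere.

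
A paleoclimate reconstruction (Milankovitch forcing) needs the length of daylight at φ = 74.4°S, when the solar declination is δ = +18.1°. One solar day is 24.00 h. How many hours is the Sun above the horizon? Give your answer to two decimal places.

0.00 h

cos H₀ = −tan φ · tan δ = 1.1706 ≥ 1, so the Sun never rises (polar night) and H₀ = 0.
Daylight = 2H₀/(2π) × 24.00 h = (0.0000/π) × 24.00 = 0.00 h.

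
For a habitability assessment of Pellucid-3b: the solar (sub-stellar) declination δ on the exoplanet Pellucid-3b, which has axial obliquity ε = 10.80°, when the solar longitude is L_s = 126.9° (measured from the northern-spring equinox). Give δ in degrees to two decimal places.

sin δ = sin ε · sin L_s = sin 10.80° × sin 126.9° = 0.149846.
δ = arcsin(0.149846) = +8.62°.

δ = +8.62°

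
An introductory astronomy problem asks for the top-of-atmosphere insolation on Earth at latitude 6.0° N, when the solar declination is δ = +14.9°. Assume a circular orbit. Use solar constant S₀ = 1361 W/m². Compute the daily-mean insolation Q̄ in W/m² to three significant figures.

cos H₀ = −tan(+6.0°) tan(+14.900°) = -0.0280, H₀ = 1.5988 rad.
Bracket: H₀ sin φ sin δ + cos φ cos δ sin H₀ = 1.5988×0.10453×0.25713 + 0.99452×0.96638×0.99961 = 0.042972 + 0.960709 = 1.003681.
Q̄ = (S₀/π) × [bracket] = (1361/π) × 1.003681 = 434.8 W/m².

Q̄ ≈ 435 W/m²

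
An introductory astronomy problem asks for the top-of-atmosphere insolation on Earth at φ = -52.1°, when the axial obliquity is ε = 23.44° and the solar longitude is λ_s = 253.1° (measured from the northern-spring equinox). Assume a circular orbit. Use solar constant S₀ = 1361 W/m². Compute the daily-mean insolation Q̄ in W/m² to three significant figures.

Solar declination: sin δ = sin ε · sin λ_s = sin 23.44° × sin 253.1° = -0.38061, so δ = -22.371°.
cos H₀ = −tan(-52.1°) tan(-22.371°) = -0.5287, H₀ = 2.1279 rad.
Bracket: H₀ sin φ sin δ + cos φ cos δ sin H₀ = 2.1279×-0.78908×-0.38061 + 0.61429×0.92474×0.84880 = 0.639076 + 0.482168 = 1.121244.
Q̄ = (S₀/π) × [bracket] = (1361/π) × 1.121244 = 485.7 W/m².

Q̄ ≈ 486 W/m²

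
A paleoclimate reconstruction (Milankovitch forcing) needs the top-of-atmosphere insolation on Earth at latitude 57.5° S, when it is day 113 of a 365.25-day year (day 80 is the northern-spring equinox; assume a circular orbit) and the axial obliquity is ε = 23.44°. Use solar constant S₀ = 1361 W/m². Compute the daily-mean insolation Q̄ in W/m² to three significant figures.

Q̄ ≈ 118 W/m²

Solar longitude: λ_s = 360° × (113 − 80)/365.25 = 32.526°.
sin δ = sin 23.44° × sin 32.526° = 0.21388, so δ = +12.350°.
cos H₀ = −tan(-57.5°) tan(+12.350°) = 0.3437, H₀ = 1.2200 rad.
Bracket: H₀ sin φ sin δ + cos φ cos δ sin H₀ = 1.2200×-0.84339×0.21388 + 0.53730×0.97686×0.93909 = -0.220069 + 0.492897 = 0.272828.
Q̄ = (S₀/π) × [bracket] = (1361/π) × 0.272828 = 118.2 W/m².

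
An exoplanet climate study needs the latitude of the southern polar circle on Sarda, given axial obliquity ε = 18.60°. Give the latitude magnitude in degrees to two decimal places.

The polar circle is the lowest latitude that experiences at least one full rotation of continuous darkness at the northern-summer solstice; it lies at |φ| = 90° − ε = 90° − 18.60° = 71.40°.

71.40°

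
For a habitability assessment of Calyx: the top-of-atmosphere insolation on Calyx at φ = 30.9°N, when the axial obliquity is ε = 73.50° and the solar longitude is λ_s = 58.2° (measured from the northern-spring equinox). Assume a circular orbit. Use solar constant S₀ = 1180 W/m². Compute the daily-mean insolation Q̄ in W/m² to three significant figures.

Solar declination: sin δ = sin ε · sin λ_s = sin 73.50° × sin 58.2° = 0.81489, so δ = +54.577°.
cos H₀ = −tan(+30.9°) tan(+54.577°) = -0.8414, H₀ = 2.5707 rad.
Bracket: H₀ sin φ sin δ + cos φ cos δ sin H₀ = 2.5707×0.51354×0.81489 + 0.85806×0.57961×0.54036 = 1.075783 + 0.268743 = 1.344526.
Q̄ = (S₀/π) × [bracket] = (1180/π) × 1.344526 = 505.0 W/m².

Q̄ ≈ 505 W/m²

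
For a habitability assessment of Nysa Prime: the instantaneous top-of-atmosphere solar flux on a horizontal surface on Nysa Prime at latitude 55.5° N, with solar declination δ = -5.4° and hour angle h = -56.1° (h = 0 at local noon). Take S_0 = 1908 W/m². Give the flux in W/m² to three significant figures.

cos θ_z = sin ϕ sin δ + cos ϕ cos δ cos h = -0.077557 + 0.314508 = 0.236951.
Flux = S_0 · cos θ_z = 1908 × 0.236951 = 452.1 W/m².

452 W/m²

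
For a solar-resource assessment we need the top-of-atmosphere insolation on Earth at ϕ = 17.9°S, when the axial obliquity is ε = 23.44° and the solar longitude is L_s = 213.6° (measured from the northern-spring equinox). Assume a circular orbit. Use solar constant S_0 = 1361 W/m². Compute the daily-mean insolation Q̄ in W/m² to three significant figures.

Q̄ ≈ 449 W/m²

Solar declination: sin δ = sin ε · sin L_s = sin 23.44° × sin 213.6° = -0.22013, so δ = -12.717°.
cos h₀ = −tan(-17.9°) tan(-12.717°) = -0.0729, h₀ = 1.6437 rad.
Bracket: h₀ sin ϕ sin δ + cos ϕ cos δ sin h₀ = 1.6437×-0.30736×-0.22013 + 0.95159×0.97547×0.99734 = 0.111211 + 0.925778 = 1.036989.
Q̄ = (S_0/π) × [bracket] = (1361/π) × 1.036989 = 449.2 W/m².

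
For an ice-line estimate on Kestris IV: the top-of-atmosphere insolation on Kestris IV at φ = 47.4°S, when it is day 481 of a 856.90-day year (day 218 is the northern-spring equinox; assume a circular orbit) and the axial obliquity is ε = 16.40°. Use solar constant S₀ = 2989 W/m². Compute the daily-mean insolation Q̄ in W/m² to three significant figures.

Solar longitude: λ_s = 360° × (481 − 218)/856.90 = 110.491°.
sin δ = sin 16.40° × sin 110.491° = 0.26448, so δ = +15.336°.
cos H₀ = −tan(-47.4°) tan(+15.336°) = 0.2982, H₀ = 1.2680 rad.
Bracket: H₀ sin φ sin δ + cos φ cos δ sin H₀ = 1.2680×-0.73610×0.26448 + 0.67688×0.96439×0.95449 = -0.246859 + 0.623068 = 0.376209.
Q̄ = (S₀/π) × [bracket] = (2989/π) × 0.376209 = 357.9 W/m².

Q̄ ≈ 358 W/m²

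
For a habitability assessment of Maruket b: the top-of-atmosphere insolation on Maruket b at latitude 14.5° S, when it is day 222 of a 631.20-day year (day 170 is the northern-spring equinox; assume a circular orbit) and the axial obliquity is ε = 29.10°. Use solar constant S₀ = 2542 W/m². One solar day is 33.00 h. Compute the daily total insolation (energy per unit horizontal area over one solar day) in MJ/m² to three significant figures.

Solar longitude: λ_s = 360° × (222 − 170)/631.20 = 29.658°.
sin δ = sin 29.10° × sin 29.658° = 0.24065, so δ = +13.925°.
cos H₀ = −tan(-14.5°) tan(+13.925°) = 0.0641, H₀ = 1.5066 rad.
Bracket: H₀ sin φ sin δ + cos φ cos δ sin H₀ = 1.5066×-0.25038×0.24065 + 0.96815×0.97061×0.99794 = -0.090779 + 0.937760 = 0.846981.
Q̄ = (S₀/π) × [bracket] = (2542/π) × 0.846981 = 685.33 W/m².
Daily total = Q̄ × 33.00 h × 3600 s/h = 685.33 × 33.00 × 3600 / 10⁶ = 81.42 MJ/m².

81.4 MJ/m²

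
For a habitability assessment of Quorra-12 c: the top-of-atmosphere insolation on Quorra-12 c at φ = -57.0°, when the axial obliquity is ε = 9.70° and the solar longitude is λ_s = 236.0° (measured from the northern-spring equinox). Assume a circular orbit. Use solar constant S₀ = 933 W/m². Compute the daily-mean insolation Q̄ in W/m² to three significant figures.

Q̄ ≈ 219 W/m²

Solar declination: sin δ = sin ε · sin λ_s = sin 9.70° × sin 236.0° = -0.13968, so δ = -8.030°.
cos H₀ = −tan(-57.0°) tan(-8.030°) = -0.2172, H₀ = 1.7898 rad.
Bracket: H₀ sin φ sin δ + cos φ cos δ sin H₀ = 1.7898×-0.83867×-0.13968 + 0.54464×0.99020×0.97612 = 0.209667 + 0.526424 = 0.736091.
Q̄ = (S₀/π) × [bracket] = (933/π) × 0.736091 = 218.6 W/m².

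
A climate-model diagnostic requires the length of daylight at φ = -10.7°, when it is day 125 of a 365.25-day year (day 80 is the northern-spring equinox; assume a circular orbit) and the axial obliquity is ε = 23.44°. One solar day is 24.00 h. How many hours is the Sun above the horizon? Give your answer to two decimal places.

11.58 h

Solar longitude: λ_s = 360° × (125 − 80)/365.25 = 44.353°.
sin δ = sin 23.44° × sin 44.353° = 0.27809, so δ = +16.146°.
cos H₀ = −tan φ · tan δ = −tan(-10.7°) × tan(+16.146°) = 0.0547, so H₀ = 1.5161 rad = 86.86°.
Daylight = 2H₀/(2π) × 24.00 h = (1.5161/π) × 24.00 = 11.58 h.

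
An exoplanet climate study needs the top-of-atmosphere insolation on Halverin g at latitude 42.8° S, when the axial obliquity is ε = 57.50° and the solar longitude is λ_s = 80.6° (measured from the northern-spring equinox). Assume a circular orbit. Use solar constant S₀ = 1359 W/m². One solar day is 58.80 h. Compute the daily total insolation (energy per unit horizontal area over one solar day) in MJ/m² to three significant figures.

Solar declination: sin δ = sin ε · sin λ_s = sin 57.50° × sin 80.6° = 0.83207, so δ = +56.312°.
cos H₀ = −tan(-42.8°) tan(+56.312°) = 1.3891 ≥ 1 ⇒ polar night, H₀ = 0 and Q̄ = 0.
Daily total = Q̄ × 58.80 h × 3600 s/h = 0.00 MJ/m².

0.00 MJ/m²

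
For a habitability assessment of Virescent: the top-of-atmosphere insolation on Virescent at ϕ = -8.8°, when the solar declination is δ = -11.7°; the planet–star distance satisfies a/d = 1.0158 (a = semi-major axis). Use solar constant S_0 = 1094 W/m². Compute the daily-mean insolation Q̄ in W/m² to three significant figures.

cos h₀ = −tan(-8.8°) tan(-11.700°) = -0.0321, h₀ = 1.6029 rad.
Bracket: h₀ sin ϕ sin δ + cos ϕ cos δ sin h₀ = 1.6029×-0.15299×-0.20279 + 0.98823×0.97922×0.99949 = 0.049730 + 0.967201 = 1.016931.
Inverse-square distance factor (a/d)² = 1.0158² = 1.031850.
Q̄ = (S_0/π) × 1.031850 × [bracket] = (1094/π) × 1.031850 × 1.016931 = 365.4 W/m².

Q̄ ≈ 365 W/m²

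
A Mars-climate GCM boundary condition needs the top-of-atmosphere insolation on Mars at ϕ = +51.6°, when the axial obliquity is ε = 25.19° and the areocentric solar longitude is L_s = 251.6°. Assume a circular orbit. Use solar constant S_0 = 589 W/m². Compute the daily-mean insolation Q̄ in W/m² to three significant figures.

sin δ = sin 25.19° × sin 251.6° = -0.40386, so δ = -23.820°.
cos h₀ = −tan(+51.6°) tan(-23.820°) = 0.5570, h₀ = 0.9800 rad.
Bracket: h₀ sin ϕ sin δ + cos ϕ cos δ sin h₀ = 0.9800×0.78369×-0.40386 + 0.62115×0.91482×0.83052 = -0.310171 + 0.471935 = 0.161764.
Q̄ = (S_0/π) × [bracket] = (589/π) × 0.161764 = 30.33 W/m².

Q̄ ≈ 30.3 W/m²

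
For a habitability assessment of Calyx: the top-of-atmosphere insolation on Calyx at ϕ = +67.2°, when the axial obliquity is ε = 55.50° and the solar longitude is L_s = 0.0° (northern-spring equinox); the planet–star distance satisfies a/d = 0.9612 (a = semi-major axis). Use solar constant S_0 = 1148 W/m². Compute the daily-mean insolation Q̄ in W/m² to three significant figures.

Q̄ ≈ 131 W/m²

Solar declination: sin δ = sin ε · sin L_s = sin 55.50° × sin 0.0° = 0.00000, so δ = +0.000°.
cos h₀ = −tan(+67.2°) tan(+0.000°) = -0.0000, h₀ = 1.5708 rad.
Bracket: h₀ sin ϕ sin δ + cos ϕ cos δ sin h₀ = 1.5708×0.92186×0.00000 + 0.38752×1.00000×1.00000 = 0.000000 + 0.387520 = 0.387520.
Inverse-square distance factor (a/d)² = 0.9612² = 0.923905.
Q̄ = (S_0/π) × 0.923905 × [bracket] = (1148/π) × 0.923905 × 0.387520 = 130.8 W/m².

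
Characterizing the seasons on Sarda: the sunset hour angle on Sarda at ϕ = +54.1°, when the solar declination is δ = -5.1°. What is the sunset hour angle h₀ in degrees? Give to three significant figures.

h₀ = 82.9°

cos h₀ = −tan ϕ · tan δ = −tan(+54.1°) × tan(-5.100°) = 0.1233, so h₀ = 1.4472 rad = 82.92°.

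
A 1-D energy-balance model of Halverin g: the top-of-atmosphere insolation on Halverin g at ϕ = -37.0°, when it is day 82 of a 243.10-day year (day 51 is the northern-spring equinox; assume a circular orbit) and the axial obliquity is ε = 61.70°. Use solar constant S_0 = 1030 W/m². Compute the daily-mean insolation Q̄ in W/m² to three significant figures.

Solar longitude: L_s = 360° × (82 − 51)/243.10 = 45.907°.
sin δ = sin 61.70° × sin 45.907° = 0.63237, so δ = +39.225°.
cos h₀ = −tan(-37.0°) tan(+39.225°) = 0.6151, h₀ = 0.9082 rad.
Bracket: h₀ sin ϕ sin δ + cos ϕ cos δ sin h₀ = 0.9082×-0.60182×0.63237 + 0.79864×0.77467×0.78842 = -0.345636 + 0.487782 = 0.142146.
Q̄ = (S_0/π) × [bracket] = (1030/π) × 0.142146 = 46.60 W/m².

Q̄ ≈ 46.6 W/m²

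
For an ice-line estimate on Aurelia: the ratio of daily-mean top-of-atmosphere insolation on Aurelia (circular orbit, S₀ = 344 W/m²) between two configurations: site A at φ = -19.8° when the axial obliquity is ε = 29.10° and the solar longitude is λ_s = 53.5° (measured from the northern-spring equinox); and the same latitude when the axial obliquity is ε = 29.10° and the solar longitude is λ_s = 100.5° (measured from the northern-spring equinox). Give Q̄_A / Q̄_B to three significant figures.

— Configuration A (φ=-19.8°):
Solar declination: sin δ = sin ε · sin λ_s = sin 29.10° × sin 53.5° = 0.39094, so δ = +23.013°.
cos H₀ = −tan(-19.8°) tan(+23.013°) = 0.1529, H₀ = 1.4173 rad.
Bracket: H₀ sin φ sin δ + cos φ cos δ sin H₀ = 1.4173×-0.33874×0.39094 + 0.94088×0.92041×0.98824 = -0.187689 + 0.855811 = 0.668122.
Q̄ = (S₀/π) × [bracket] = (344/π) × 0.668122 = 73.158 W/m².
— Configuration B (φ=-19.8°):
Solar declination: sin δ = sin ε · sin λ_s = sin 29.10° × sin 100.5° = 0.47819, so δ = +28.567°.
cos H₀ = −tan(-19.8°) tan(+28.567°) = 0.1960, H₀ = 1.3735 rad.
Bracket: H₀ sin φ sin δ + cos φ cos δ sin H₀ = 1.3735×-0.33874×0.47819 + 0.94088×0.87826×0.98060 = -0.222482 + 0.810306 = 0.587824.
Q̄ = (S₀/π) × [bracket] = (344/π) × 0.587824 = 64.366 W/m².
Ratio Q̄_A / Q̄_B = 73.158 / 64.366 = 1.137.

Q̄_A / Q̄_B ≈ 1.14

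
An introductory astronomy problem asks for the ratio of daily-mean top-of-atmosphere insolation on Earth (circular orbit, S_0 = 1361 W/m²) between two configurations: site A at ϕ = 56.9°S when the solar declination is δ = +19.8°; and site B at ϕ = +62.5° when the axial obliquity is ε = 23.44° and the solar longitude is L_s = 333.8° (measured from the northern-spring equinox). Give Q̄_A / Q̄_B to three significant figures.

Q̄_A / Q̄_B ≈ 0.628

— Configuration A (ϕ=-56.9°):
cos h₀ = −tan(-56.9°) tan(+19.800°) = 0.5523, h₀ = 0.9857 rad.
Bracket: h₀ sin ϕ sin δ + cos ϕ cos δ sin h₀ = 0.9857×-0.83772×0.33874 + 0.54610×0.94088×0.83366 = -0.279711 + 0.428347 = 0.148636.
Q̄ = (S_0/π) × [bracket] = (1361/π) × 0.148636 = 64.392 W/m².
— Configuration B (ϕ=+62.5°):
Solar declination: sin δ = sin ε · sin L_s = sin 23.44° × sin 333.8° = -0.17563, so δ = -10.115°.
cos h₀ = −tan(+62.5°) tan(-10.115°) = 0.3427, h₀ = 1.2210 rad.
Bracket: h₀ sin ϕ sin δ + cos ϕ cos δ sin h₀ = 1.2210×0.88701×-0.17563 + 0.46175×0.98446×0.93944 = -0.190214 + 0.427045 = 0.236831.
Q̄ = (S_0/π) × [bracket] = (1361/π) × 0.236831 = 102.60 W/m².
Ratio Q̄_A / Q̄_B = 64.392 / 102.60 = 0.6276.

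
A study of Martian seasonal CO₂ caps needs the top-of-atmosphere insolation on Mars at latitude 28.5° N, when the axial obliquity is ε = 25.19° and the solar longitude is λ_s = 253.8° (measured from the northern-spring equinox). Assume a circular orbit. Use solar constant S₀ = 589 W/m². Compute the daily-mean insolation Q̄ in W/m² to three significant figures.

Solar declination: sin δ = sin ε · sin λ_s = sin 25.19° × sin 253.8° = -0.40872, so δ = -24.125°.
cos H₀ = −tan(+28.5°) tan(-24.125°) = 0.2432, H₀ = 1.3252 rad.
Bracket: H₀ sin φ sin δ + cos φ cos δ sin H₀ = 1.3252×0.47716×-0.40872 + 0.87882×0.91266×0.96999 = -0.258447 + 0.777994 = 0.519547.
Q̄ = (S₀/π) × [bracket] = (589/π) × 0.519547 = 97.41 W/m².

Q̄ ≈ 97.4 W/m²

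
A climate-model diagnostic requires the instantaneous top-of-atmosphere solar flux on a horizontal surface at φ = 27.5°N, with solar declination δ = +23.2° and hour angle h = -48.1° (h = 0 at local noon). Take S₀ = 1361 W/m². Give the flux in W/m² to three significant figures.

989 W/m²

cos θ_z = sin φ sin δ + cos φ cos δ cos h = 0.181902 + 0.544473 = 0.726375.
Flux = S₀ · cos θ_z = 1361 × 0.726375 = 988.6 W/m².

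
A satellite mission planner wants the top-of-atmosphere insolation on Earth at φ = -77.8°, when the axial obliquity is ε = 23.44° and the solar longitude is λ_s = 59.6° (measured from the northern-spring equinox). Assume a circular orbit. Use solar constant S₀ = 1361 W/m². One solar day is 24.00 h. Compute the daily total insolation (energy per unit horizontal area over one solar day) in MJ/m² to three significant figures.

0.00 MJ/m²

Solar declination: sin δ = sin ε · sin λ_s = sin 23.44° × sin 59.6° = 0.34310, so δ = +20.066°.
cos H₀ = −tan(-77.8°) tan(+20.066°) = 1.6894 ≥ 1 ⇒ polar night, H₀ = 0 and Q̄ = 0.
Daily total = Q̄ × 24.00 h × 3600 s/h = 0.00 MJ/m².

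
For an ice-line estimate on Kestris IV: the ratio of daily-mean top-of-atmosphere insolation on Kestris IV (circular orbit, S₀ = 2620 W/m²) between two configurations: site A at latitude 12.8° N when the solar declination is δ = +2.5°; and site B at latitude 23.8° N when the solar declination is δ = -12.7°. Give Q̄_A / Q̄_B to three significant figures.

— Configuration A (φ=+12.8°):
cos H₀ = −tan(+12.8°) tan(+2.500°) = -0.0099, H₀ = 1.5807 rad.
Bracket: H₀ sin φ sin δ + cos φ cos δ sin H₀ = 1.5807×0.22155×0.04362 + 0.97515×0.99905×0.99995 = 0.015276 + 0.974175 = 0.989451.
Q̄ = (S₀/π) × [bracket] = (2620/π) × 0.989451 = 825.17 W/m².
— Configuration B (φ=+23.8°):
cos H₀ = −tan(+23.8°) tan(-12.700°) = 0.0994, H₀ = 1.4712 rad.
Bracket: H₀ sin φ sin δ + cos φ cos δ sin H₀ = 1.4712×0.40355×-0.21985 + 0.91496×0.97553×0.99505 = -0.130526 + 0.888153 = 0.757627.
Q̄ = (S₀/π) × [bracket] = (2620/π) × 0.757627 = 631.84 W/m².
Ratio Q̄_A / Q̄_B = 825.17 / 631.84 = 1.306.

Q̄_A / Q̄_B ≈ 1.31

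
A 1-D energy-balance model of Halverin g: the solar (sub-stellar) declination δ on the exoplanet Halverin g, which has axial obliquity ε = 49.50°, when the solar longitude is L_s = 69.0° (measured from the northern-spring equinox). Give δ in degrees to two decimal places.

sin δ = sin ε · sin L_s = sin 49.50° × sin 69.0° = 0.709900.
δ = arcsin(0.709900) = +45.23°.

δ = +45.23°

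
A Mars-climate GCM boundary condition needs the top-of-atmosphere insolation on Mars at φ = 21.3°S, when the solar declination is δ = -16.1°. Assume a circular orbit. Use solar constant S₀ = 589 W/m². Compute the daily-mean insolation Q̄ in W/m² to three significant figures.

Q̄ ≈ 199 W/m²

cos H₀ = −tan(-21.3°) tan(-16.100°) = -0.1125, H₀ = 1.6836 rad.
Bracket: H₀ sin φ sin δ + cos φ cos δ sin H₀ = 1.6836×-0.36325×-0.27731 + 0.93169×0.96078×0.99365 = 0.169594 + 0.889465 = 1.059059.
Q̄ = (S₀/π) × [bracket] = (589/π) × 1.059059 = 198.6 W/m².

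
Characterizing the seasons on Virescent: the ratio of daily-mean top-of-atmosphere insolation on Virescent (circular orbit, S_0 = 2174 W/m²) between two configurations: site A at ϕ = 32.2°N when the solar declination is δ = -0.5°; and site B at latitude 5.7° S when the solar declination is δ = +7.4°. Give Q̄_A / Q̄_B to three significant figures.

Q̄_A / Q̄_B ≈ 0.868

— Configuration A (ϕ=+32.2°):
cos h₀ = −tan(+32.2°) tan(-0.500°) = 0.0055, h₀ = 1.5653 rad.
Bracket: h₀ sin ϕ sin δ + cos ϕ cos δ sin h₀ = 1.5653×0.53288×-0.00873 + 0.84619×0.99996×0.99998 = -0.007282 + 0.846139 = 0.838857.
Q̄ = (S_0/π) × [bracket] = (2174/π) × 0.838857 = 580.49 W/m².
— Configuration B (ϕ=-5.7°):
cos h₀ = −tan(-5.7°) tan(+7.400°) = 0.0130, h₀ = 1.5578 rad.
Bracket: h₀ sin ϕ sin δ + cos ϕ cos δ sin h₀ = 1.5578×-0.09932×0.12880 + 0.99506×0.99167×0.99992 = -0.019928 + 0.986692 = 0.966764.
Q̄ = (S_0/π) × [bracket] = (2174/π) × 0.966764 = 669.01 W/m².
Ratio Q̄_A / Q̄_B = 580.49 / 669.01 = 0.8677.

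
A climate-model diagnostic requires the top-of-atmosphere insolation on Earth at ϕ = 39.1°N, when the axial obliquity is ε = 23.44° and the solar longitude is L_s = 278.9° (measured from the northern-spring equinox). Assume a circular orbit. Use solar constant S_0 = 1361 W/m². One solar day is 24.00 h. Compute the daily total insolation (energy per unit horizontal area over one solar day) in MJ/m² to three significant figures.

Solar declination: sin δ = sin ε · sin L_s = sin 23.44° × sin 278.9° = -0.39300, so δ = -23.141°.
cos h₀ = −tan(+39.1°) tan(-23.141°) = 0.3473, h₀ = 1.2161 rad.
Bracket: h₀ sin ϕ sin δ + cos ϕ cos δ sin h₀ = 1.2161×0.63068×-0.39300 + 0.77605×0.91954×0.93774 = -0.301419 + 0.669180 = 0.367761.
Q̄ = (S_0/π) × [bracket] = (1361/π) × 0.367761 = 159.32 W/m².
Daily total = Q̄ × 24.00 h × 3600 s/h = 159.32 × 24.00 × 3600 / 10⁶ = 13.77 MJ/m².

13.8 MJ/m²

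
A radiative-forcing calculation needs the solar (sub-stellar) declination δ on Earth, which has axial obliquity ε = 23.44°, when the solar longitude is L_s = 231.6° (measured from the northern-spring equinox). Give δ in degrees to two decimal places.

sin δ = sin ε · sin L_s = sin 23.44° × sin 231.6° = -0.311744.
δ = arcsin(-0.311744) = -18.16°.

δ = -18.16°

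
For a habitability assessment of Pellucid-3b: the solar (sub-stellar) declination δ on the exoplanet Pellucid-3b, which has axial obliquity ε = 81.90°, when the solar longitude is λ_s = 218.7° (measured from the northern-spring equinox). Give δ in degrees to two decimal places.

δ = -38.24°

sin δ = sin ε · sin λ_s = sin 81.90° × sin 218.7° = -0.619005.
δ = arcsin(-0.619005) = -38.24°.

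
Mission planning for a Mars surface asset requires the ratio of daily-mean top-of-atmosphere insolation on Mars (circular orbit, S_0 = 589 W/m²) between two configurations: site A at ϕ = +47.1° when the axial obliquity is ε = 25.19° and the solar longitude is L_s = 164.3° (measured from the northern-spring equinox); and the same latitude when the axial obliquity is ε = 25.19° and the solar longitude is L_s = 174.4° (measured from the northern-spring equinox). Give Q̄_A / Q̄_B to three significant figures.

— Configuration A (ϕ=+47.1°):
Solar declination: sin δ = sin ε · sin L_s = sin 25.19° × sin 164.3° = 0.11517, so δ = +6.614°.
cos h₀ = −tan(+47.1°) tan(+6.614°) = -0.1248, h₀ = 1.6959 rad.
Bracket: h₀ sin ϕ sin δ + cos ϕ cos δ sin h₀ = 1.6959×0.73254×0.11517 + 0.68072×0.99335×0.99219 = 0.143077 + 0.670912 = 0.813989.
Q̄ = (S_0/π) × [bracket] = (589/π) × 0.813989 = 152.61 W/m².
— Configuration B (ϕ=+47.1°):
Solar declination: sin δ = sin ε · sin L_s = sin 25.19° × sin 174.4° = 0.04153, so δ = +2.380°.
cos h₀ = −tan(+47.1°) tan(+2.380°) = -0.0447, h₀ = 1.6155 rad.
Bracket: h₀ sin ϕ sin δ + cos ϕ cos δ sin h₀ = 1.6155×0.73254×0.04153 + 0.68072×0.99914×0.99900 = 0.049147 + 0.679454 = 0.728601.
Q̄ = (S_0/π) × [bracket] = (589/π) × 0.728601 = 136.60 W/m².
Ratio Q̄_A / Q̄_B = 152.61 / 136.60 = 1.117.

Q̄_A / Q̄_B ≈ 1.12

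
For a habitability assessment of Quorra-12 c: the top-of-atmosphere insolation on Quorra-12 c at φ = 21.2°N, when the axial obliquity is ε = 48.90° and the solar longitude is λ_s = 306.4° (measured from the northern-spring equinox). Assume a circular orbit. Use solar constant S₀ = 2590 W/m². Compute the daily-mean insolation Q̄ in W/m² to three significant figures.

Solar declination: sin δ = sin ε · sin λ_s = sin 48.90° × sin 306.4° = -0.60654, so δ = -37.340°.
cos H₀ = −tan(+21.2°) tan(-37.340°) = 0.2959, H₀ = 1.2704 rad.
Bracket: H₀ sin φ sin δ + cos φ cos δ sin H₀ = 1.2704×0.36162×-0.60654 + 0.93232×0.79505×0.95522 = -0.278646 + 0.708048 = 0.429402.
Q̄ = (S₀/π) × [bracket] = (2590/π) × 0.429402 = 354.0 W/m².

Q̄ ≈ 354 W/m²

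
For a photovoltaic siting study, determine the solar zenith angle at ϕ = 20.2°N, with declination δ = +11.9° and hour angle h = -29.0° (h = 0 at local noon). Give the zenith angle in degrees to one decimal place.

θ_z = 29.0°

cos θ_z = sin ϕ sin δ + cos ϕ cos δ cos h = 0.071202 + 0.803184 = 0.874386.
θ_z = arccos(0.874386) = 29.0°.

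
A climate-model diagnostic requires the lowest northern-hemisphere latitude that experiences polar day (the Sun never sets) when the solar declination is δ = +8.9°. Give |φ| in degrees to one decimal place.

Polar day requires cos H₀ = −tan φ tan δ ≤ −1, i.e. tan φ tan δ ≥ 1.
The boundary is |tan φ| · |tan δ| = 1, so |φ| = 90° − |δ| = 90° − 8.9° = 81.1° in the northern hemisphere.

|φ| = 81.1°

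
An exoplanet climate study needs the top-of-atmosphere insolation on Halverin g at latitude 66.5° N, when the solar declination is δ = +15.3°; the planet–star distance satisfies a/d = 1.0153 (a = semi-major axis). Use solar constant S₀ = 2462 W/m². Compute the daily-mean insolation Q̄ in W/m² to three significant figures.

cos H₀ = −tan(+66.5°) tan(+15.300°) = -0.6292, H₀ = 2.2513 rad.
Bracket: H₀ sin φ sin δ + cos φ cos δ sin H₀ = 2.2513×0.91706×0.26387 + 0.39875×0.96456×0.77727 = 0.544780 + 0.298952 = 0.843732.
Inverse-square distance factor (a/d)² = 1.0153² = 1.030834.
Q̄ = (S₀/π) × 1.030834 × [bracket] = (2462/π) × 1.030834 × 0.843732 = 681.6 W/m².

Q̄ ≈ 682 W/m²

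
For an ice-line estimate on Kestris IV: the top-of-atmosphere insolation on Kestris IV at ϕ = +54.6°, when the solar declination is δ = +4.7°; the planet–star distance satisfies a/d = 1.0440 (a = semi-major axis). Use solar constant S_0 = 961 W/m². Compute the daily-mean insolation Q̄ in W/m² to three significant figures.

cos h₀ = −tan(+54.6°) tan(+4.700°) = -0.1157, h₀ = 1.6867 rad.
Bracket: h₀ sin ϕ sin δ + cos ϕ cos δ sin h₀ = 1.6867×0.81513×0.08194 + 0.57928×0.99664×0.99329 = 0.112658 + 0.573460 = 0.686118.
Inverse-square distance factor (a/d)² = 1.0440² = 1.089936.
Q̄ = (S_0/π) × 1.089936 × [bracket] = (961/π) × 1.089936 × 0.686118 = 228.8 W/m².

Q̄ ≈ 229 W/m²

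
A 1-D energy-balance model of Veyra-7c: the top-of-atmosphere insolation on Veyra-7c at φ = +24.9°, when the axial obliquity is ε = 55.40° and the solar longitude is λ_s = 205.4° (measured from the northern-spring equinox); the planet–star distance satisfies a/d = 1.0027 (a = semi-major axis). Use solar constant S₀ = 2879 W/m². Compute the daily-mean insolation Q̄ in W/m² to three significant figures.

Q̄ ≈ 579 W/m²

Solar declination: sin δ = sin ε · sin λ_s = sin 55.40° × sin 205.4° = -0.35307, so δ = -20.675°.
cos H₀ = −tan(+24.9°) tan(-20.675°) = 0.1752, H₀ = 1.3947 rad.
Bracket: H₀ sin φ sin δ + cos φ cos δ sin H₀ = 1.3947×0.42104×-0.35307 + 0.90704×0.93560×0.98454 = -0.207331 + 0.835507 = 0.628176.
Inverse-square distance factor (a/d)² = 1.0027² = 1.005407.
Q̄ = (S₀/π) × 1.005407 × [bracket] = (2879/π) × 1.005407 × 0.628176 = 578.8 W/m².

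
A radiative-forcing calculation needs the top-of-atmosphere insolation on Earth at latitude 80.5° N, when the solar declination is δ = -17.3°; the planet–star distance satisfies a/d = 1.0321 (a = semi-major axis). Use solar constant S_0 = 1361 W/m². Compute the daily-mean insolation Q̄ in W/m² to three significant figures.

Q̄ ≈ 0.00 W/m²

cos h₀ = −tan(+80.5°) tan(-17.300°) = 1.8612 ≥ 1 ⇒ polar night, h₀ = 0 and Q̄ = 0.
Inverse-square distance factor (a/d)² = 1.0321² = 1.065230.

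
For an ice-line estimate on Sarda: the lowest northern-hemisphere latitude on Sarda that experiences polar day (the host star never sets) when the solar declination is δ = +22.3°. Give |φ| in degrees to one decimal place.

Polar day requires cos H₀ = −tan φ tan δ ≤ −1, i.e. tan φ tan δ ≥ 1.
The boundary is |tan φ| · |tan δ| = 1, so |φ| = 90° − |δ| = 90° − 22.3° = 67.7° in the northern hemisphere.

|φ| = 67.7°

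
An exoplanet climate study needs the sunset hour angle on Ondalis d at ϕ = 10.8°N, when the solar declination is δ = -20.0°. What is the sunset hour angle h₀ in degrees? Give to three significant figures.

cos h₀ = −tan ϕ · tan δ = −tan(+10.8°) × tan(-20.000°) = 0.0694, so h₀ = 1.5013 rad = 86.02°.

h₀ = 86.0°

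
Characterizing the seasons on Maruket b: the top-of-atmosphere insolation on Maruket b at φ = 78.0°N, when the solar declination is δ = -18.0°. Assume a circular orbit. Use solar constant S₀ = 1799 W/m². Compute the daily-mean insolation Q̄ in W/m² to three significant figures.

Q̄ ≈ 0.00 W/m²

cos H₀ = −tan(+78.0°) tan(-18.000°) = 1.5286 ≥ 1 ⇒ polar night, H₀ = 0 and Q̄ = 0.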